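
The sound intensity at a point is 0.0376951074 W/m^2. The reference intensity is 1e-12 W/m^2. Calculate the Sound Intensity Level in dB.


Given values:
  I = 0.0376951074 W/m^2
  I_ref = 1e-12 W/m^2
Formula: SIL = 10 * log10(I / I_ref)
Compute ratio: I / I_ref = 37695107400
Compute log10: log10(37695107400) = 10.576285
Multiply: SIL = 10 * 10.576285 = 105.76

105.76 dB


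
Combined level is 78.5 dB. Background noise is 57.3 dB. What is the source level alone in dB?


Given values:
  L_total = 78.5 dB, L_bg = 57.3 dB
Formula: L_source = 10 * log10(10^(L_total/10) - 10^(L_bg/10))
Convert to linear:
  10^(78.5/10) = 70794578.4384
  10^(57.3/10) = 537031.7964
Difference: 70794578.4384 - 537031.7964 = 70257546.642
L_source = 10 * log10(70257546.642) = 78.47

78.47 dB


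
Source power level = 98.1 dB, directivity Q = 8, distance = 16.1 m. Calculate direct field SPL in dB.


Given values:
  Lw = 98.1 dB, Q = 8, r = 16.1 m
Formula: SPL = Lw + 10 * log10(Q / (4 * pi * r^2))
Compute 4 * pi * r^2 = 4 * pi * 16.1^2 = 3257.3289
Compute Q / denom = 8 / 3257.3289 = 0.002456
Compute 10 * log10(0.002456) = -26.0977
SPL = 98.1 + (-26.0977) = 72.0

72.0 dB


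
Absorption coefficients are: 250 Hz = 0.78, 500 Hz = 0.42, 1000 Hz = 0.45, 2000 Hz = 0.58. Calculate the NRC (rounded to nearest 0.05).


Given values:
  a_250 = 0.78, a_500 = 0.42
  a_1000 = 0.45, a_2000 = 0.58
Formula: NRC = (a250 + a500 + a1000 + a2000) / 4
Sum = 0.78 + 0.42 + 0.45 + 0.58 = 2.23
NRC = 2.23 / 4 = 0.5575
Rounded to nearest 0.05: 0.55

0.55


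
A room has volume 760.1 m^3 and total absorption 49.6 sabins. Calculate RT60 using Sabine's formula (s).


Given values:
  V = 760.1 m^3
  A = 49.6 sabins
Formula: RT60 = 0.161 * V / A
Numerator: 0.161 * 760.1 = 122.3761
RT60 = 122.3761 / 49.6 = 2.467

2.467 s


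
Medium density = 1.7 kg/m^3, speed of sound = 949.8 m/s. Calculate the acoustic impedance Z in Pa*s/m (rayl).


Given values:
  rho = 1.7 kg/m^3
  c = 949.8 m/s
Formula: Z = rho * c
Z = 1.7 * 949.8
Z = 1614.66

1614.66 rayl


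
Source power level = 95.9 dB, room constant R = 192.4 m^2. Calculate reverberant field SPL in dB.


Given values:
  Lw = 95.9 dB, R = 192.4 m^2
Formula: SPL = Lw + 10 * log10(4 / R)
Compute 4 / R = 4 / 192.4 = 0.02079
Compute 10 * log10(0.02079) = -16.8215
SPL = 95.9 + (-16.8215) = 79.08

79.08 dB


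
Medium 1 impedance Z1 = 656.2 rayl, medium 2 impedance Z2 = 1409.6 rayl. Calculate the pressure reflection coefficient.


Given values:
  Z1 = 656.2 rayl, Z2 = 1409.6 rayl
Formula: R = (Z2 - Z1) / (Z2 + Z1)
Numerator: Z2 - Z1 = 1409.6 - 656.2 = 753.4
Denominator: Z2 + Z1 = 1409.6 + 656.2 = 2065.8
R = 753.4 / 2065.8 = 0.3647

0.3647


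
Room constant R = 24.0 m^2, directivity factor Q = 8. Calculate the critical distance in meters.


Given values:
  R = 24.0 m^2, Q = 8
Formula: d_c = 0.141 * sqrt(Q * R)
Compute Q * R = 8 * 24.0 = 192.0
Compute sqrt(192.0) = 13.8564
d_c = 0.141 * 13.8564 = 1.954

1.954 m


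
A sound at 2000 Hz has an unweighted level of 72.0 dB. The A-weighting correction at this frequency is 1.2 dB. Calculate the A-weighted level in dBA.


Given values:
  SPL = 72.0 dB
  A-weighting at 2000 Hz = 1.2 dB
Formula: L_A = SPL + A_weight
L_A = 72.0 + (1.2)
L_A = 73.2

73.2 dBA


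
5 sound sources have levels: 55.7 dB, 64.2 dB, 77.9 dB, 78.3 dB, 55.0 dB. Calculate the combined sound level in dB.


Formula: L_total = 10 * log10( sum(10^(Li/10)) )
  Source 1: 10^(55.7/10) = 371535.2291
  Source 2: 10^(64.2/10) = 2630267.9919
  Source 3: 10^(77.9/10) = 61659500.1861
  Source 4: 10^(78.3/10) = 67608297.5392
  Source 5: 10^(55.0/10) = 316227.766
Sum of linear values = 132585828.7123
L_total = 10 * log10(132585828.7123) = 81.22

81.22 dB


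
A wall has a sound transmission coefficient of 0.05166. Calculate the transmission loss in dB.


Given values:
  tau = 0.05166
Formula: TL = 10 * log10(1 / tau)
Compute 1 / tau = 1 / 0.05166 = 19.3573
Compute log10(19.3573) = 1.286845
TL = 10 * 1.286845 = 12.87

12.87 dB


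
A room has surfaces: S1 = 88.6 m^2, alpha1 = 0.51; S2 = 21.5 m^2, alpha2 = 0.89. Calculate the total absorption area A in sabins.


Given surfaces:
  Surface 1: 88.6 * 0.51 = 45.186
  Surface 2: 21.5 * 0.89 = 19.135
Formula: A = sum(Si * alpha_i)
A = 45.186 + 19.135
A = 64.32

64.32 sabins


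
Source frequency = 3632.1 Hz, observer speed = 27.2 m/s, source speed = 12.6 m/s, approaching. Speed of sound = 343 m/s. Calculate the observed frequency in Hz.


Given values:
  f_s = 3632.1 Hz, v_o = 27.2 m/s, v_s = 12.6 m/s
  Direction: approaching
Formula: f_o = f_s * (c + v_o) / (c - v_s)
Numerator: c + v_o = 343 + 27.2 = 370.2
Denominator: c - v_s = 343 - 12.6 = 330.4
f_o = 3632.1 * 370.2 / 330.4 = 4069.62

4069.62 Hz


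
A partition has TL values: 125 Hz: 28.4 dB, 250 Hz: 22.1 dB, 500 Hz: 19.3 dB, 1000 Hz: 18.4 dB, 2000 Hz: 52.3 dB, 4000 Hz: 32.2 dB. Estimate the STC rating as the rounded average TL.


Given TL values at each frequency:
  125 Hz: 28.4 dB
  250 Hz: 22.1 dB
  500 Hz: 19.3 dB
  1000 Hz: 18.4 dB
  2000 Hz: 52.3 dB
  4000 Hz: 32.2 dB
Formula: STC ~ round(average of TL values)
Sum = 28.4 + 22.1 + 19.3 + 18.4 + 52.3 + 32.2 = 172.7
Average = 172.7 / 6 = 28.78
Rounded: 29

29


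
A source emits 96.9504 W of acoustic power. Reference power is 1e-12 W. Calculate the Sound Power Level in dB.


Given values:
  W = 96.9504 W
  W_ref = 1e-12 W
Formula: SWL = 10 * log10(W / W_ref)
Compute ratio: W / W_ref = 96950400000000
Compute log10: log10(96950400000000) = 13.98655
Multiply: SWL = 10 * 13.98655 = 139.87

139.87 dB


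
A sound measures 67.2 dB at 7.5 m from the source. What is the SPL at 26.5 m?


Given values:
  SPL1 = 67.2 dB, r1 = 7.5 m, r2 = 26.5 m
Formula: SPL2 = SPL1 - 20 * log10(r2 / r1)
Compute ratio: r2 / r1 = 26.5 / 7.5 = 3.5333
Compute log10: log10(3.5333) = 0.548181
Compute drop: 20 * 0.548181 = 10.9636
SPL2 = 67.2 - 10.9636 = 56.24

56.24 dB


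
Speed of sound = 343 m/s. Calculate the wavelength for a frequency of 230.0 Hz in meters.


Given values:
  c = 343 m/s, f = 230.0 Hz
Formula: lambda = c / f
lambda = 343 / 230.0
lambda = 1.4913

1.4913 m


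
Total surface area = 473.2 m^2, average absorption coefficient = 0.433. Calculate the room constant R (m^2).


Given values:
  S = 473.2 m^2, alpha = 0.433
Formula: R = S * alpha / (1 - alpha)
Numerator: 473.2 * 0.433 = 204.8956
Denominator: 1 - 0.433 = 0.567
R = 204.8956 / 0.567 = 361.37

361.37 m^2


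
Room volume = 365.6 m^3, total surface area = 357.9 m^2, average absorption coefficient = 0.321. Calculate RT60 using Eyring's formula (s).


Given values:
  V = 365.6 m^3, S = 357.9 m^2, alpha = 0.321
Formula: RT60 = 0.161 * V / (-S * ln(1 - alpha))
Compute ln(1 - 0.321) = ln(0.679) = -0.387134
Denominator: -357.9 * -0.387134 = 138.5553
Numerator: 0.161 * 365.6 = 58.8616
RT60 = 58.8616 / 138.5553 = 0.425

0.425 s


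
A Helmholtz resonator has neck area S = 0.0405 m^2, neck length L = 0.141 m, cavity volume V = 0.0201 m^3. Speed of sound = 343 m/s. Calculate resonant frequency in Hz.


Given values:
  S = 0.0405 m^2, L = 0.141 m, V = 0.0201 m^3, c = 343 m/s
Formula: f = (c / (2*pi)) * sqrt(S / (V * L))
Compute V * L = 0.0201 * 0.141 = 0.0028341
Compute S / (V * L) = 0.0405 / 0.0028341 = 14.2903
Compute sqrt(14.2903) = 3.780251
Compute c / (2*pi) = 343 / 6.283185 = 54.590148
f = 54.590148 * 3.780251 = 206.36

206.36 Hz


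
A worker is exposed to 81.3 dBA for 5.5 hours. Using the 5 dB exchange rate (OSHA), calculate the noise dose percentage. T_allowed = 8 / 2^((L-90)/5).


Given values:
  L = 81.3 dBA, T = 5.5 hours
Formula: T_allowed = 8 / 2^((L - 90) / 5)
Compute exponent: (81.3 - 90) / 5 = -1.74
Compute 2^(-1.74) = 0.29937
T_allowed = 8 / 0.29937 = 26.722785 hours
Dose = (T / T_allowed) * 100
Dose = (5.5 / 26.722785) * 100 = 20.58

20.58 %


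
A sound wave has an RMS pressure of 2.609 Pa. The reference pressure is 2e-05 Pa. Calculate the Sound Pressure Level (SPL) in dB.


Given values:
  p = 2.609 Pa
  p_ref = 2e-05 Pa
Formula: SPL = 20 * log10(p / p_ref)
Compute ratio: p / p_ref = 2.609 / 2e-05 = 130450
Compute log10: log10(130450) = 5.115444
Multiply: SPL = 20 * 5.115444 = 102.31

102.31 dB


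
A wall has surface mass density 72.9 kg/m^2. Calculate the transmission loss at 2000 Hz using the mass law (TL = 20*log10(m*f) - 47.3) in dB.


Given values:
  m = 72.9 kg/m^2, f = 2000 Hz
Formula: TL = 20 * log10(m * f) - 47.3
Compute m * f = 72.9 * 2000 = 145800.0
Compute log10(145800.0) = 5.163758
Compute 20 * 5.163758 = 103.2752
TL = 103.2752 - 47.3 = 55.98

55.98 dB


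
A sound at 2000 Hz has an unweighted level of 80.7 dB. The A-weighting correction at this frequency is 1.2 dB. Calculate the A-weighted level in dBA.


Given values:
  SPL = 80.7 dB
  A-weighting at 2000 Hz = 1.2 dB
Formula: L_A = SPL + A_weight
L_A = 80.7 + (1.2)
L_A = 81.9

81.9 dBA


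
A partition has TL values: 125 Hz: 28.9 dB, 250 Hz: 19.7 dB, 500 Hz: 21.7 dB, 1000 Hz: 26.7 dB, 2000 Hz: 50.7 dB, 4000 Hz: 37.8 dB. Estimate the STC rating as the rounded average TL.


Given TL values at each frequency:
  125 Hz: 28.9 dB
  250 Hz: 19.7 dB
  500 Hz: 21.7 dB
  1000 Hz: 26.7 dB
  2000 Hz: 50.7 dB
  4000 Hz: 37.8 dB
Formula: STC ~ round(average of TL values)
Sum = 28.9 + 19.7 + 21.7 + 26.7 + 50.7 + 37.8 = 185.5
Average = 185.5 / 6 = 30.92
Rounded: 31

31


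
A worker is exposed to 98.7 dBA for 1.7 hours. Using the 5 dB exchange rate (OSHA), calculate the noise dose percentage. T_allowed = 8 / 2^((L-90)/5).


Given values:
  L = 98.7 dBA, T = 1.7 hours
Formula: T_allowed = 8 / 2^((L - 90) / 5)
Compute exponent: (98.7 - 90) / 5 = 1.74
Compute 2^(1.74) = 3.340352
T_allowed = 8 / 3.340352 = 2.394957 hours
Dose = (T / T_allowed) * 100
Dose = (1.7 / 2.394957) * 100 = 70.98

70.98 %


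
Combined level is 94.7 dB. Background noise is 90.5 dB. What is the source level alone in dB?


Given values:
  L_total = 94.7 dB, L_bg = 90.5 dB
Formula: L_source = 10 * log10(10^(L_total/10) - 10^(L_bg/10))
Convert to linear:
  10^(94.7/10) = 2951209226.6664
  10^(90.5/10) = 1122018454.302
Difference: 2951209226.6664 - 1122018454.302 = 1829190772.3644
L_source = 10 * log10(1829190772.3644) = 92.62

92.62 dB


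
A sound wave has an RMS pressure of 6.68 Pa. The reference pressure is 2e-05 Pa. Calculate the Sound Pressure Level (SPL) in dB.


Given values:
  p = 6.68 Pa
  p_ref = 2e-05 Pa
Formula: SPL = 20 * log10(p / p_ref)
Compute ratio: p / p_ref = 6.68 / 2e-05 = 334000
Compute log10: log10(334000) = 5.523746
Multiply: SPL = 20 * 5.523746 = 110.47

110.47 dB


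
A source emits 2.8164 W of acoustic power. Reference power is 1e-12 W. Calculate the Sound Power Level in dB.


Given values:
  W = 2.8164 W
  W_ref = 1e-12 W
Formula: SWL = 10 * log10(W / W_ref)
Compute ratio: W / W_ref = 2816400000000
Compute log10: log10(2816400000000) = 12.449694
Multiply: SWL = 10 * 12.449694 = 124.5

124.5 dB


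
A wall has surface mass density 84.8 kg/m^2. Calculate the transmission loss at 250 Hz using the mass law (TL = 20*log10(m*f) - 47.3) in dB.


Given values:
  m = 84.8 kg/m^2, f = 250 Hz
Formula: TL = 20 * log10(m * f) - 47.3
Compute m * f = 84.8 * 250 = 21200.0
Compute log10(21200.0) = 4.326336
Compute 20 * 4.326336 = 86.5267
TL = 86.5267 - 47.3 = 39.23

39.23 dB


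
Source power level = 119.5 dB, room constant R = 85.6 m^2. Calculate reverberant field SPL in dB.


Given values:
  Lw = 119.5 dB, R = 85.6 m^2
Formula: SPL = Lw + 10 * log10(4 / R)
Compute 4 / R = 4 / 85.6 = 0.046729
Compute 10 * log10(0.046729) = -13.3041
SPL = 119.5 + (-13.3041) = 106.2

106.2 dB


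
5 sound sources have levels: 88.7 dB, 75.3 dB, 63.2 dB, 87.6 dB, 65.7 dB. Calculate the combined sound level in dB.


Formula: L_total = 10 * log10( sum(10^(Li/10)) )
  Source 1: 10^(88.7/10) = 741310241.3009
  Source 2: 10^(75.3/10) = 33884415.6139
  Source 3: 10^(63.2/10) = 2089296.1309
  Source 4: 10^(87.6/10) = 575439937.3372
  Source 5: 10^(65.7/10) = 3715352.291
Sum of linear values = 1356439242.6739
L_total = 10 * log10(1356439242.6739) = 91.32

91.32 dB


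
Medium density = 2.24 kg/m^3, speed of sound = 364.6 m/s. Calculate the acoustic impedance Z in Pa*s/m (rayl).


Given values:
  rho = 2.24 kg/m^3
  c = 364.6 m/s
Formula: Z = rho * c
Z = 2.24 * 364.6
Z = 816.7

816.7 rayl


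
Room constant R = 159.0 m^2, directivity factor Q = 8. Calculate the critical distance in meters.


Given values:
  R = 159.0 m^2, Q = 8
Formula: d_c = 0.141 * sqrt(Q * R)
Compute Q * R = 8 * 159.0 = 1272.0
Compute sqrt(1272.0) = 35.6651
d_c = 0.141 * 35.6651 = 5.029

5.029 m


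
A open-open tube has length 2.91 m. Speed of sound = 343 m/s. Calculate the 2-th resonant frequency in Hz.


Given values:
  Tube type: open-open, L = 2.91 m, c = 343 m/s, n = 2
Formula: f_n = n * c / (2 * L)
Compute 2 * L = 2 * 2.91 = 5.82
f = 2 * 343 / 5.82
f = 117.87

117.87 Hz


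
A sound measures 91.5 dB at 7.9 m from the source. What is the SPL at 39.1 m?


Given values:
  SPL1 = 91.5 dB, r1 = 7.9 m, r2 = 39.1 m
Formula: SPL2 = SPL1 - 20 * log10(r2 / r1)
Compute ratio: r2 / r1 = 39.1 / 7.9 = 4.9494
Compute log10: log10(4.9494) = 0.694553
Compute drop: 20 * 0.694553 = 13.8911
SPL2 = 91.5 - 13.8911 = 77.61

77.61 dB


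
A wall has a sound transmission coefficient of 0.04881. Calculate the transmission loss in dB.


Given values:
  tau = 0.04881
Formula: TL = 10 * log10(1 / tau)
Compute 1 / tau = 1 / 0.04881 = 20.4876
Compute log10(20.4876) = 1.311491
TL = 10 * 1.311491 = 13.11

13.11 dB


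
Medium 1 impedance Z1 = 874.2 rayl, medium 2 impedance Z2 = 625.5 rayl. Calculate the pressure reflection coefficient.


Given values:
  Z1 = 874.2 rayl, Z2 = 625.5 rayl
Formula: R = (Z2 - Z1) / (Z2 + Z1)
Numerator: Z2 - Z1 = 625.5 - 874.2 = -248.7
Denominator: Z2 + Z1 = 625.5 + 874.2 = 1499.7
R = -248.7 / 1499.7 = -0.1658

-0.1658


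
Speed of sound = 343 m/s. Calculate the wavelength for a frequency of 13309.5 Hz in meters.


Given values:
  c = 343 m/s, f = 13309.5 Hz
Formula: lambda = c / f
lambda = 343 / 13309.5
lambda = 0.0258

0.0258 m


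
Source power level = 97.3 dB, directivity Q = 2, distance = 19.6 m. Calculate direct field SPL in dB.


Given values:
  Lw = 97.3 dB, Q = 2, r = 19.6 m
Formula: SPL = Lw + 10 * log10(Q / (4 * pi * r^2))
Compute 4 * pi * r^2 = 4 * pi * 19.6^2 = 4827.4969
Compute Q / denom = 2 / 4827.4969 = 0.00041429
Compute 10 * log10(0.00041429) = -33.827
SPL = 97.3 + (-33.827) = 63.47

63.47 dB


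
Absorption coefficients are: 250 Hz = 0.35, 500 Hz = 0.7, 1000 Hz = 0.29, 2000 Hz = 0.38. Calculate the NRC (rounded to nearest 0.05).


Given values:
  a_250 = 0.35, a_500 = 0.7
  a_1000 = 0.29, a_2000 = 0.38
Formula: NRC = (a250 + a500 + a1000 + a2000) / 4
Sum = 0.35 + 0.7 + 0.29 + 0.38 = 1.72
NRC = 1.72 / 4 = 0.43
Rounded to nearest 0.05: 0.45

0.45


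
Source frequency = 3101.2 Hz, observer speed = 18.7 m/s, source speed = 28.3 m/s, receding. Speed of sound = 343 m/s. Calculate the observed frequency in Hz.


Given values:
  f_s = 3101.2 Hz, v_o = 18.7 m/s, v_s = 28.3 m/s
  Direction: receding
Formula: f_o = f_s * (c - v_o) / (c + v_s)
Numerator: c - v_o = 343 - 18.7 = 324.3
Denominator: c + v_s = 343 + 28.3 = 371.3
f_o = 3101.2 * 324.3 / 371.3 = 2708.64

2708.64 Hz


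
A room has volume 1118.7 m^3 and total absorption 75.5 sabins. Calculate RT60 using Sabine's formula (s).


Given values:
  V = 1118.7 m^3
  A = 75.5 sabins
Formula: RT60 = 0.161 * V / A
Numerator: 0.161 * 1118.7 = 180.1107
RT60 = 180.1107 / 75.5 = 2.386

2.386 s


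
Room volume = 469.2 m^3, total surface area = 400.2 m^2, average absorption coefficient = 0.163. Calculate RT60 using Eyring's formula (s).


Given values:
  V = 469.2 m^3, S = 400.2 m^2, alpha = 0.163
Formula: RT60 = 0.161 * V / (-S * ln(1 - alpha))
Compute ln(1 - 0.163) = ln(0.837) = -0.177931
Denominator: -400.2 * -0.177931 = 71.208
Numerator: 0.161 * 469.2 = 75.5412
RT60 = 75.5412 / 71.208 = 1.061

1.061 s


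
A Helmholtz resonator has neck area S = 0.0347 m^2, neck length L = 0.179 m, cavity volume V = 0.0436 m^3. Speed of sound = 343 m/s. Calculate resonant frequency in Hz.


Given values:
  S = 0.0347 m^2, L = 0.179 m, V = 0.0436 m^3, c = 343 m/s
Formula: f = (c / (2*pi)) * sqrt(S / (V * L))
Compute V * L = 0.0436 * 0.179 = 0.0078044
Compute S / (V * L) = 0.0347 / 0.0078044 = 4.4462
Compute sqrt(4.4462) = 2.108601
Compute c / (2*pi) = 343 / 6.283185 = 54.590148
f = 54.590148 * 2.108601 = 115.11

115.11 Hz


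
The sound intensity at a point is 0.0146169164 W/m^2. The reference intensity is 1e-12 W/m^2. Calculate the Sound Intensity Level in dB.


Given values:
  I = 0.0146169164 W/m^2
  I_ref = 1e-12 W/m^2
Formula: SIL = 10 * log10(I / I_ref)
Compute ratio: I / I_ref = 14616916400
Compute log10: log10(14616916400) = 10.164856
Multiply: SIL = 10 * 10.164856 = 101.65

101.65 dB


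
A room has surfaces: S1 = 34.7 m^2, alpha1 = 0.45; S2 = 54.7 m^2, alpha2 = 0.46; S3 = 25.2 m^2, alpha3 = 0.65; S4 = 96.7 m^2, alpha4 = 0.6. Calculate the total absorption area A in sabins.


Given surfaces:
  Surface 1: 34.7 * 0.45 = 15.615
  Surface 2: 54.7 * 0.46 = 25.162
  Surface 3: 25.2 * 0.65 = 16.38
  Surface 4: 96.7 * 0.6 = 58.02
Formula: A = sum(Si * alpha_i)
A = 15.615 + 25.162 + 16.38 + 58.02
A = 115.18

115.18 sabins


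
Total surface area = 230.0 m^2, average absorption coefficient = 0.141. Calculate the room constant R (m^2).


Given values:
  S = 230.0 m^2, alpha = 0.141
Formula: R = S * alpha / (1 - alpha)
Numerator: 230.0 * 0.141 = 32.43
Denominator: 1 - 0.141 = 0.859
R = 32.43 / 0.859 = 37.75

37.75 m^2


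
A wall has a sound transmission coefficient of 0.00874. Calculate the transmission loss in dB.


Given values:
  tau = 0.00874
Formula: TL = 10 * log10(1 / tau)
Compute 1 / tau = 1 / 0.00874 = 114.4165
Compute log10(114.4165) = 2.058489
TL = 10 * 2.058489 = 20.58

20.58 dB


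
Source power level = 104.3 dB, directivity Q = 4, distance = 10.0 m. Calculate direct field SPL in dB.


Given values:
  Lw = 104.3 dB, Q = 4, r = 10.0 m
Formula: SPL = Lw + 10 * log10(Q / (4 * pi * r^2))
Compute 4 * pi * r^2 = 4 * pi * 10.0^2 = 1256.6371
Compute Q / denom = 4 / 1256.6371 = 0.0031831
Compute 10 * log10(0.0031831) = -24.9715
SPL = 104.3 + (-24.9715) = 79.33

79.33 dB


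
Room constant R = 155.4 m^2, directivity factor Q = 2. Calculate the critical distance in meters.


Given values:
  R = 155.4 m^2, Q = 2
Formula: d_c = 0.141 * sqrt(Q * R)
Compute Q * R = 2 * 155.4 = 310.8
Compute sqrt(310.8) = 17.6295
d_c = 0.141 * 17.6295 = 2.486

2.486 m


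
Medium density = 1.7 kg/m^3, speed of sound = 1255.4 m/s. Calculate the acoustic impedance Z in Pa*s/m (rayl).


Given values:
  rho = 1.7 kg/m^3
  c = 1255.4 m/s
Formula: Z = rho * c
Z = 1.7 * 1255.4
Z = 2134.18

2134.18 rayl


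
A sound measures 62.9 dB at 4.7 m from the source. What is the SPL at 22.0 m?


Given values:
  SPL1 = 62.9 dB, r1 = 4.7 m, r2 = 22.0 m
Formula: SPL2 = SPL1 - 20 * log10(r2 / r1)
Compute ratio: r2 / r1 = 22.0 / 4.7 = 4.6809
Compute log10: log10(4.6809) = 0.670329
Compute drop: 20 * 0.670329 = 13.4066
SPL2 = 62.9 - 13.4066 = 49.49

49.49 dB


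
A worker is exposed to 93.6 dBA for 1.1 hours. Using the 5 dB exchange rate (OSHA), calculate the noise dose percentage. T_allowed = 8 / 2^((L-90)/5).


Given values:
  L = 93.6 dBA, T = 1.1 hours
Formula: T_allowed = 8 / 2^((L - 90) / 5)
Compute exponent: (93.6 - 90) / 5 = 0.72
Compute 2^(0.72) = 1.647182
T_allowed = 8 / 1.647182 = 4.85678 hours
Dose = (T / T_allowed) * 100
Dose = (1.1 / 4.85678) * 100 = 22.65

22.65 %


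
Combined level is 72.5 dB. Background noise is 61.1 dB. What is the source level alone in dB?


Given values:
  L_total = 72.5 dB, L_bg = 61.1 dB
Formula: L_source = 10 * log10(10^(L_total/10) - 10^(L_bg/10))
Convert to linear:
  10^(72.5/10) = 17782794.1004
  10^(61.1/10) = 1288249.5517
Difference: 17782794.1004 - 1288249.5517 = 16494544.5487
L_source = 10 * log10(16494544.5487) = 72.17

72.17 dB


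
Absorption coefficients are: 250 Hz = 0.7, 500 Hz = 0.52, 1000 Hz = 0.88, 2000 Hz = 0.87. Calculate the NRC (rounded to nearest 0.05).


Given values:
  a_250 = 0.7, a_500 = 0.52
  a_1000 = 0.88, a_2000 = 0.87
Formula: NRC = (a250 + a500 + a1000 + a2000) / 4
Sum = 0.7 + 0.52 + 0.88 + 0.87 = 2.97
NRC = 2.97 / 4 = 0.7425
Rounded to nearest 0.05: 0.75

0.75


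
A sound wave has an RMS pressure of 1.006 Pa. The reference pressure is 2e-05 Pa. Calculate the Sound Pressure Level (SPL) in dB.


Given values:
  p = 1.006 Pa
  p_ref = 2e-05 Pa
Formula: SPL = 20 * log10(p / p_ref)
Compute ratio: p / p_ref = 1.006 / 2e-05 = 50300
Compute log10: log10(50300) = 4.701568
Multiply: SPL = 20 * 4.701568 = 94.03

94.03 dB


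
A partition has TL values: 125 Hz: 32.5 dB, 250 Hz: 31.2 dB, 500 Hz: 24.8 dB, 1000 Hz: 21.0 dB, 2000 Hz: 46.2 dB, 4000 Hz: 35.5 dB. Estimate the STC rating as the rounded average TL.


Given TL values at each frequency:
  125 Hz: 32.5 dB
  250 Hz: 31.2 dB
  500 Hz: 24.8 dB
  1000 Hz: 21.0 dB
  2000 Hz: 46.2 dB
  4000 Hz: 35.5 dB
Formula: STC ~ round(average of TL values)
Sum = 32.5 + 31.2 + 24.8 + 21.0 + 46.2 + 35.5 = 191.2
Average = 191.2 / 6 = 31.87
Rounded: 32

32


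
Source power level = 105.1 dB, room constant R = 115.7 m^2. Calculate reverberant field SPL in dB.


Given values:
  Lw = 105.1 dB, R = 115.7 m^2
Formula: SPL = Lw + 10 * log10(4 / R)
Compute 4 / R = 4 / 115.7 = 0.034572
Compute 10 * log10(0.034572) = -14.6128
SPL = 105.1 + (-14.6128) = 90.49

90.49 dB


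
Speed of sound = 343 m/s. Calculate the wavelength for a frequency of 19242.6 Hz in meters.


Given values:
  c = 343 m/s, f = 19242.6 Hz
Formula: lambda = c / f
lambda = 343 / 19242.6
lambda = 0.0178

0.0178 m


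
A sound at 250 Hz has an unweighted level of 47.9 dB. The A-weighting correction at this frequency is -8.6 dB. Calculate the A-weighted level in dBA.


Given values:
  SPL = 47.9 dB
  A-weighting at 250 Hz = -8.6 dB
Formula: L_A = SPL + A_weight
L_A = 47.9 + (-8.6)
L_A = 39.3

39.3 dBA


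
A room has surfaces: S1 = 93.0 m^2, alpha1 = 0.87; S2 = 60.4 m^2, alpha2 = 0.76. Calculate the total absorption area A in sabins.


Given surfaces:
  Surface 1: 93.0 * 0.87 = 80.91
  Surface 2: 60.4 * 0.76 = 45.904
Formula: A = sum(Si * alpha_i)
A = 80.91 + 45.904
A = 126.81

126.81 sabins


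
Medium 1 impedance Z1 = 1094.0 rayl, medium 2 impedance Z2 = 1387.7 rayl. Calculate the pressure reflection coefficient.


Given values:
  Z1 = 1094.0 rayl, Z2 = 1387.7 rayl
Formula: R = (Z2 - Z1) / (Z2 + Z1)
Numerator: Z2 - Z1 = 1387.7 - 1094.0 = 293.7
Denominator: Z2 + Z1 = 1387.7 + 1094.0 = 2481.7
R = 293.7 / 2481.7 = 0.1183

0.1183


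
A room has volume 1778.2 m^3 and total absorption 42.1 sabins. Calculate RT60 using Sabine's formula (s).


Given values:
  V = 1778.2 m^3
  A = 42.1 sabins
Formula: RT60 = 0.161 * V / A
Numerator: 0.161 * 1778.2 = 286.2902
RT60 = 286.2902 / 42.1 = 6.8

6.8 s


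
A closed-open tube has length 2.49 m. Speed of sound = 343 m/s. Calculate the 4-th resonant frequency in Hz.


Given values:
  Tube type: closed-open, L = 2.49 m, c = 343 m/s, n = 4
Formula: f_n = (2n - 1) * c / (4 * L)
Compute 2n - 1 = 2*4 - 1 = 7
Compute 4 * L = 4 * 2.49 = 9.96
f = 7 * 343 / 9.96
f = 241.06

241.06 Hz


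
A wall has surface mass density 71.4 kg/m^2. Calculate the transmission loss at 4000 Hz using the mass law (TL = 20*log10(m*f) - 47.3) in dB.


Given values:
  m = 71.4 kg/m^2, f = 4000 Hz
Formula: TL = 20 * log10(m * f) - 47.3
Compute m * f = 71.4 * 4000 = 285600.0
Compute log10(285600.0) = 5.455758
Compute 20 * 5.455758 = 109.1152
TL = 109.1152 - 47.3 = 61.82

61.82 dB


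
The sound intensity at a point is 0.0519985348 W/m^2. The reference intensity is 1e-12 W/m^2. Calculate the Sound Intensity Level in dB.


Given values:
  I = 0.0519985348 W/m^2
  I_ref = 1e-12 W/m^2
Formula: SIL = 10 * log10(I / I_ref)
Compute ratio: I / I_ref = 51998534800
Compute log10: log10(51998534800) = 10.715991
Multiply: SIL = 10 * 10.715991 = 107.16

107.16 dB


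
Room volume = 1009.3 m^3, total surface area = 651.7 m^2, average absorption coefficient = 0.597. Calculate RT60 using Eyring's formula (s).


Given values:
  V = 1009.3 m^3, S = 651.7 m^2, alpha = 0.597
Formula: RT60 = 0.161 * V / (-S * ln(1 - alpha))
Compute ln(1 - 0.597) = ln(0.403) = -0.908819
Denominator: -651.7 * -0.908819 = 592.2773
Numerator: 0.161 * 1009.3 = 162.4973
RT60 = 162.4973 / 592.2773 = 0.274

0.274 s


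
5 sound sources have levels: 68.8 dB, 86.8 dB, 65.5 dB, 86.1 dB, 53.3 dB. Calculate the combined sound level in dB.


Formula: L_total = 10 * log10( sum(10^(Li/10)) )
  Source 1: 10^(68.8/10) = 7585775.7503
  Source 2: 10^(86.8/10) = 478630092.3226
  Source 3: 10^(65.5/10) = 3548133.8923
  Source 4: 10^(86.1/10) = 407380277.8041
  Source 5: 10^(53.3/10) = 213796.209
Sum of linear values = 897358075.9783
L_total = 10 * log10(897358075.9783) = 89.53

89.53 dB


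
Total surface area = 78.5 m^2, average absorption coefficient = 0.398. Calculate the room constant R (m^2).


Given values:
  S = 78.5 m^2, alpha = 0.398
Formula: R = S * alpha / (1 - alpha)
Numerator: 78.5 * 0.398 = 31.243
Denominator: 1 - 0.398 = 0.602
R = 31.243 / 0.602 = 51.9

51.9 m^2


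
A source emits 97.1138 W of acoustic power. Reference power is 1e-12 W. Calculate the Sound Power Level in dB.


Given values:
  W = 97.1138 W
  W_ref = 1e-12 W
Formula: SWL = 10 * log10(W / W_ref)
Compute ratio: W / W_ref = 97113800000000
Compute log10: log10(97113800000000) = 13.987281
Multiply: SWL = 10 * 13.987281 = 139.87

139.87 dB


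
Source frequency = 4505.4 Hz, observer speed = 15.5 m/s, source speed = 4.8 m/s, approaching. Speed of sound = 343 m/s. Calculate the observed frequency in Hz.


Given values:
  f_s = 4505.4 Hz, v_o = 15.5 m/s, v_s = 4.8 m/s
  Direction: approaching
Formula: f_o = f_s * (c + v_o) / (c - v_s)
Numerator: c + v_o = 343 + 15.5 = 358.5
Denominator: c - v_s = 343 - 4.8 = 338.2
f_o = 4505.4 * 358.5 / 338.2 = 4775.83

4775.83 Hz


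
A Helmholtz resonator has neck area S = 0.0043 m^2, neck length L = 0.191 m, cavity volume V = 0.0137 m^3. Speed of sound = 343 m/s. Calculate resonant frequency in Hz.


Given values:
  S = 0.0043 m^2, L = 0.191 m, V = 0.0137 m^3, c = 343 m/s
Formula: f = (c / (2*pi)) * sqrt(S / (V * L))
Compute V * L = 0.0137 * 0.191 = 0.0026167
Compute S / (V * L) = 0.0043 / 0.0026167 = 1.6433
Compute sqrt(1.6433) = 1.281913
Compute c / (2*pi) = 343 / 6.283185 = 54.590148
f = 54.590148 * 1.281913 = 69.98

69.98 Hz


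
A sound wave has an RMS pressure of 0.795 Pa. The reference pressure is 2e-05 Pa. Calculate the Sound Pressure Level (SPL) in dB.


Given values:
  p = 0.795 Pa
  p_ref = 2e-05 Pa
Formula: SPL = 20 * log10(p / p_ref)
Compute ratio: p / p_ref = 0.795 / 2e-05 = 39750
Compute log10: log10(39750) = 4.599337
Multiply: SPL = 20 * 4.599337 = 91.99

91.99 dB


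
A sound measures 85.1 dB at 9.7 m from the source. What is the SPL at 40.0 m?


Given values:
  SPL1 = 85.1 dB, r1 = 9.7 m, r2 = 40.0 m
Formula: SPL2 = SPL1 - 20 * log10(r2 / r1)
Compute ratio: r2 / r1 = 40.0 / 9.7 = 4.1237
Compute log10: log10(4.1237) = 0.615287
Compute drop: 20 * 0.615287 = 12.3057
SPL2 = 85.1 - 12.3057 = 72.79

72.79 dB


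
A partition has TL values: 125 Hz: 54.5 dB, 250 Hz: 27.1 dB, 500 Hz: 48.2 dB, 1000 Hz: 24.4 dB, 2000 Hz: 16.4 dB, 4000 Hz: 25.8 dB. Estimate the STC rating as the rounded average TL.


Given TL values at each frequency:
  125 Hz: 54.5 dB
  250 Hz: 27.1 dB
  500 Hz: 48.2 dB
  1000 Hz: 24.4 dB
  2000 Hz: 16.4 dB
  4000 Hz: 25.8 dB
Formula: STC ~ round(average of TL values)
Sum = 54.5 + 27.1 + 48.2 + 24.4 + 16.4 + 25.8 = 196.4
Average = 196.4 / 6 = 32.73
Rounded: 33

33


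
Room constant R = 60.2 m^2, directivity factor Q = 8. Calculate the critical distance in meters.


Given values:
  R = 60.2 m^2, Q = 8
Formula: d_c = 0.141 * sqrt(Q * R)
Compute Q * R = 8 * 60.2 = 481.6
Compute sqrt(481.6) = 21.9454
d_c = 0.141 * 21.9454 = 3.094

3.094 m


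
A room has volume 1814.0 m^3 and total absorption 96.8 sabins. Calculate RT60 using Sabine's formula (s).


Given values:
  V = 1814.0 m^3
  A = 96.8 sabins
Formula: RT60 = 0.161 * V / A
Numerator: 0.161 * 1814.0 = 292.054
RT60 = 292.054 / 96.8 = 3.017

3.017 s


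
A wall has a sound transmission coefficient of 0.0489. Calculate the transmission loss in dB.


Given values:
  tau = 0.0489
Formula: TL = 10 * log10(1 / tau)
Compute 1 / tau = 1 / 0.0489 = 20.4499
Compute log10(20.4499) = 1.310691
TL = 10 * 1.310691 = 13.11

13.11 dB


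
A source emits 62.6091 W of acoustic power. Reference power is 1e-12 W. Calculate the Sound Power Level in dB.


Given values:
  W = 62.6091 W
  W_ref = 1e-12 W
Formula: SWL = 10 * log10(W / W_ref)
Compute ratio: W / W_ref = 62609100000000
Compute log10: log10(62609100000000) = 13.796637
Multiply: SWL = 10 * 13.796637 = 137.97

137.97 dB


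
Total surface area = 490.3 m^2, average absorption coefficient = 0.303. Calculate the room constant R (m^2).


Given values:
  S = 490.3 m^2, alpha = 0.303
Formula: R = S * alpha / (1 - alpha)
Numerator: 490.3 * 0.303 = 148.5609
Denominator: 1 - 0.303 = 0.697
R = 148.5609 / 0.697 = 213.14

213.14 m^2


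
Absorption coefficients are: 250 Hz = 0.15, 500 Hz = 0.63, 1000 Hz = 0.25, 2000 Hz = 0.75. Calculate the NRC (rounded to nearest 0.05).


Given values:
  a_250 = 0.15, a_500 = 0.63
  a_1000 = 0.25, a_2000 = 0.75
Formula: NRC = (a250 + a500 + a1000 + a2000) / 4
Sum = 0.15 + 0.63 + 0.25 + 0.75 = 1.78
NRC = 1.78 / 4 = 0.445
Rounded to nearest 0.05: 0.45

0.45


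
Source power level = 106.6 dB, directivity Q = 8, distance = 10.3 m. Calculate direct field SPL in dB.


Given values:
  Lw = 106.6 dB, Q = 8, r = 10.3 m
Formula: SPL = Lw + 10 * log10(Q / (4 * pi * r^2))
Compute 4 * pi * r^2 = 4 * pi * 10.3^2 = 1333.1663
Compute Q / denom = 8 / 1333.1663 = 0.00600075
Compute 10 * log10(0.00600075) = -22.2179
SPL = 106.6 + (-22.2179) = 84.38

84.38 dB


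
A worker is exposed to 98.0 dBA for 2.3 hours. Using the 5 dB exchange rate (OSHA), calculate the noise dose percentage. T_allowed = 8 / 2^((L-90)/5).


Given values:
  L = 98.0 dBA, T = 2.3 hours
Formula: T_allowed = 8 / 2^((L - 90) / 5)
Compute exponent: (98.0 - 90) / 5 = 1.6
Compute 2^(1.6) = 3.031433
T_allowed = 8 / 3.031433 = 2.639016 hours
Dose = (T / T_allowed) * 100
Dose = (2.3 / 2.639016) * 100 = 87.15

87.15 %


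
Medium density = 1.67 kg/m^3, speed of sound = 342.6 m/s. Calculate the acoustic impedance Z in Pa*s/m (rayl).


Given values:
  rho = 1.67 kg/m^3
  c = 342.6 m/s
Formula: Z = rho * c
Z = 1.67 * 342.6
Z = 572.14

572.14 rayl


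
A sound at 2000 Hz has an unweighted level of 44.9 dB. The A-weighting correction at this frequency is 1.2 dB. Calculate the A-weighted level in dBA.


Given values:
  SPL = 44.9 dB
  A-weighting at 2000 Hz = 1.2 dB
Formula: L_A = SPL + A_weight
L_A = 44.9 + (1.2)
L_A = 46.1

46.1 dBA


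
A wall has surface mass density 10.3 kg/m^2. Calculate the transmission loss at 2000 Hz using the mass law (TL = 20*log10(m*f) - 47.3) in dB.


Given values:
  m = 10.3 kg/m^2, f = 2000 Hz
Formula: TL = 20 * log10(m * f) - 47.3
Compute m * f = 10.3 * 2000 = 20600.0
Compute log10(20600.0) = 4.313867
Compute 20 * 4.313867 = 86.2773
TL = 86.2773 - 47.3 = 38.98

38.98 dB


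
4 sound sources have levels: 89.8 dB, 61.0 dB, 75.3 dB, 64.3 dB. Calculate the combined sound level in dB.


Formula: L_total = 10 * log10( sum(10^(Li/10)) )
  Source 1: 10^(89.8/10) = 954992586.0214
  Source 2: 10^(61.0/10) = 1258925.4118
  Source 3: 10^(75.3/10) = 33884415.6139
  Source 4: 10^(64.3/10) = 2691534.8039
Sum of linear values = 992827461.851
L_total = 10 * log10(992827461.851) = 89.97

89.97 dB


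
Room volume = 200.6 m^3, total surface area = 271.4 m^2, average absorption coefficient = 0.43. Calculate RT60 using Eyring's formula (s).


Given values:
  V = 200.6 m^3, S = 271.4 m^2, alpha = 0.43
Formula: RT60 = 0.161 * V / (-S * ln(1 - alpha))
Compute ln(1 - 0.43) = ln(0.57) = -0.562119
Denominator: -271.4 * -0.562119 = 152.5591
Numerator: 0.161 * 200.6 = 32.2966
RT60 = 32.2966 / 152.5591 = 0.212

0.212 s


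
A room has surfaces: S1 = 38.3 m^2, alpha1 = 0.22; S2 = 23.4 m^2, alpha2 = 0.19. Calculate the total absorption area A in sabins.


Given surfaces:
  Surface 1: 38.3 * 0.22 = 8.426
  Surface 2: 23.4 * 0.19 = 4.446
Formula: A = sum(Si * alpha_i)
A = 8.426 + 4.446
A = 12.87

12.87 sabins


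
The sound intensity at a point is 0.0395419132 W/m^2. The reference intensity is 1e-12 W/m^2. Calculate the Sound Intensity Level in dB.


Given values:
  I = 0.0395419132 W/m^2
  I_ref = 1e-12 W/m^2
Formula: SIL = 10 * log10(I / I_ref)
Compute ratio: I / I_ref = 39541913200
Compute log10: log10(39541913200) = 10.597058
Multiply: SIL = 10 * 10.597058 = 105.97

105.97 dB


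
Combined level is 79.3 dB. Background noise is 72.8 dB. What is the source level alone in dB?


Given values:
  L_total = 79.3 dB, L_bg = 72.8 dB
Formula: L_source = 10 * log10(10^(L_total/10) - 10^(L_bg/10))
Convert to linear:
  10^(79.3/10) = 85113803.8202
  10^(72.8/10) = 19054607.1796
Difference: 85113803.8202 - 19054607.1796 = 66059196.6406
L_source = 10 * log10(66059196.6406) = 78.2

78.2 dB


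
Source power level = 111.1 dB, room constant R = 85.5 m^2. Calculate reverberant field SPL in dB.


Given values:
  Lw = 111.1 dB, R = 85.5 m^2
Formula: SPL = Lw + 10 * log10(4 / R)
Compute 4 / R = 4 / 85.5 = 0.046784
Compute 10 * log10(0.046784) = -13.299
SPL = 111.1 + (-13.299) = 97.8

97.8 dB


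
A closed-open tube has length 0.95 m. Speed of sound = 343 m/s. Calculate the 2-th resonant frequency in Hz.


Given values:
  Tube type: closed-open, L = 0.95 m, c = 343 m/s, n = 2
Formula: f_n = (2n - 1) * c / (4 * L)
Compute 2n - 1 = 2*2 - 1 = 3
Compute 4 * L = 4 * 0.95 = 3.8
f = 3 * 343 / 3.8
f = 270.79

270.79 Hz


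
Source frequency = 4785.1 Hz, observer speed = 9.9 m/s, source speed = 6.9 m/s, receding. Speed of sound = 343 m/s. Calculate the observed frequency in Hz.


Given values:
  f_s = 4785.1 Hz, v_o = 9.9 m/s, v_s = 6.9 m/s
  Direction: receding
Formula: f_o = f_s * (c - v_o) / (c + v_s)
Numerator: c - v_o = 343 - 9.9 = 333.1
Denominator: c + v_s = 343 + 6.9 = 349.9
f_o = 4785.1 * 333.1 / 349.9 = 4555.35

4555.35 Hz


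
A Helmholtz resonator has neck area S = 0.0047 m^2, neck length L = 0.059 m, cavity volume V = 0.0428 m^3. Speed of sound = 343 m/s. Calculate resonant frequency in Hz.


Given values:
  S = 0.0047 m^2, L = 0.059 m, V = 0.0428 m^3, c = 343 m/s
Formula: f = (c / (2*pi)) * sqrt(S / (V * L))
Compute V * L = 0.0428 * 0.059 = 0.0025252
Compute S / (V * L) = 0.0047 / 0.0025252 = 1.8612
Compute sqrt(1.8612) = 1.364258
Compute c / (2*pi) = 343 / 6.283185 = 54.590148
f = 54.590148 * 1.364258 = 74.48

74.48 Hz


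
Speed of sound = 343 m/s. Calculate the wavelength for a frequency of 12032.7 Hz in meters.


Given values:
  c = 343 m/s, f = 12032.7 Hz
Formula: lambda = c / f
lambda = 343 / 12032.7
lambda = 0.0285

0.0285 m


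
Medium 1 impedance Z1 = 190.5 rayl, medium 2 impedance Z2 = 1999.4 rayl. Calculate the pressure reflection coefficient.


Given values:
  Z1 = 190.5 rayl, Z2 = 1999.4 rayl
Formula: R = (Z2 - Z1) / (Z2 + Z1)
Numerator: Z2 - Z1 = 1999.4 - 190.5 = 1808.9
Denominator: Z2 + Z1 = 1999.4 + 190.5 = 2189.9
R = 1808.9 / 2189.9 = 0.826

0.826


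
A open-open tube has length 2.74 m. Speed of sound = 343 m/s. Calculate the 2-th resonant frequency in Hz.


Given values:
  Tube type: open-open, L = 2.74 m, c = 343 m/s, n = 2
Formula: f_n = n * c / (2 * L)
Compute 2 * L = 2 * 2.74 = 5.48
f = 2 * 343 / 5.48
f = 125.18

125.18 Hz


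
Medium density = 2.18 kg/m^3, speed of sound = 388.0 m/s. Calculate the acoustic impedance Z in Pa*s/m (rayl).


Given values:
  rho = 2.18 kg/m^3
  c = 388.0 m/s
Formula: Z = rho * c
Z = 2.18 * 388.0
Z = 845.84

845.84 rayl


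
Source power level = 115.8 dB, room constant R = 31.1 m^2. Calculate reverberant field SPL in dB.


Given values:
  Lw = 115.8 dB, R = 31.1 m^2
Formula: SPL = Lw + 10 * log10(4 / R)
Compute 4 / R = 4 / 31.1 = 0.128617
Compute 10 * log10(0.128617) = -8.907
SPL = 115.8 + (-8.907) = 106.89

106.89 dB


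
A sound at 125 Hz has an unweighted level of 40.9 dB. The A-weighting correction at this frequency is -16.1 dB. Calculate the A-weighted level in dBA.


Given values:
  SPL = 40.9 dB
  A-weighting at 125 Hz = -16.1 dB
Formula: L_A = SPL + A_weight
L_A = 40.9 + (-16.1)
L_A = 24.8

24.8 dBA


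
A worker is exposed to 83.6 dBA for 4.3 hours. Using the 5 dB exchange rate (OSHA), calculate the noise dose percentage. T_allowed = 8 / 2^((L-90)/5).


Given values:
  L = 83.6 dBA, T = 4.3 hours
Formula: T_allowed = 8 / 2^((L - 90) / 5)
Compute exponent: (83.6 - 90) / 5 = -1.28
Compute 2^(-1.28) = 0.411796
T_allowed = 8 / 0.411796 = 19.427095 hours
Dose = (T / T_allowed) * 100
Dose = (4.3 / 19.427095) * 100 = 22.13

22.13 %


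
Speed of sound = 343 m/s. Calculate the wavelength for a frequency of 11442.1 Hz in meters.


Given values:
  c = 343 m/s, f = 11442.1 Hz
Formula: lambda = c / f
lambda = 343 / 11442.1
lambda = 0.03

0.03 m


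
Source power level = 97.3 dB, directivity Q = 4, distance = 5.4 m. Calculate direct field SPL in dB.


Given values:
  Lw = 97.3 dB, Q = 4, r = 5.4 m
Formula: SPL = Lw + 10 * log10(Q / (4 * pi * r^2))
Compute 4 * pi * r^2 = 4 * pi * 5.4^2 = 366.4354
Compute Q / denom = 4 / 366.4354 = 0.01091598
Compute 10 * log10(0.01091598) = -19.6194
SPL = 97.3 + (-19.6194) = 77.68

77.68 dB


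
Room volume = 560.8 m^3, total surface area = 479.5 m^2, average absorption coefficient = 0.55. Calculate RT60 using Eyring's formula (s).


Given values:
  V = 560.8 m^3, S = 479.5 m^2, alpha = 0.55
Formula: RT60 = 0.161 * V / (-S * ln(1 - alpha))
Compute ln(1 - 0.55) = ln(0.45) = -0.798508
Denominator: -479.5 * -0.798508 = 382.8846
Numerator: 0.161 * 560.8 = 90.2888
RT60 = 90.2888 / 382.8846 = 0.236

0.236 s


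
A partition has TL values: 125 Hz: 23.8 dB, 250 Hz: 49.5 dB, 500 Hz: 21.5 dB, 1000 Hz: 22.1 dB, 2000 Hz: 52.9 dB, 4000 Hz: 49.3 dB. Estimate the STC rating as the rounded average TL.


Given TL values at each frequency:
  125 Hz: 23.8 dB
  250 Hz: 49.5 dB
  500 Hz: 21.5 dB
  1000 Hz: 22.1 dB
  2000 Hz: 52.9 dB
  4000 Hz: 49.3 dB
Formula: STC ~ round(average of TL values)
Sum = 23.8 + 49.5 + 21.5 + 22.1 + 52.9 + 49.3 = 219.1
Average = 219.1 / 6 = 36.52
Rounded: 37

37


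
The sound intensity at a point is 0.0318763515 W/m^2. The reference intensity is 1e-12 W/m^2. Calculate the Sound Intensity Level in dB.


Given values:
  I = 0.0318763515 W/m^2
  I_ref = 1e-12 W/m^2
Formula: SIL = 10 * log10(I / I_ref)
Compute ratio: I / I_ref = 31876351500
Compute log10: log10(31876351500) = 10.503469
Multiply: SIL = 10 * 10.503469 = 105.03

105.03 dB


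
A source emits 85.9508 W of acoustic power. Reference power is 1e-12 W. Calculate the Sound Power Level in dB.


Given values:
  W = 85.9508 W
  W_ref = 1e-12 W
Formula: SWL = 10 * log10(W / W_ref)
Compute ratio: W / W_ref = 85950800000000
Compute log10: log10(85950800000000) = 13.93425
Multiply: SWL = 10 * 13.93425 = 139.34

139.34 dB


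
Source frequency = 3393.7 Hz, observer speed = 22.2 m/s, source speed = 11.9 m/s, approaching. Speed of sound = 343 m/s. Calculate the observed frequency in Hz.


Given values:
  f_s = 3393.7 Hz, v_o = 22.2 m/s, v_s = 11.9 m/s
  Direction: approaching
Formula: f_o = f_s * (c + v_o) / (c - v_s)
Numerator: c + v_o = 343 + 22.2 = 365.2
Denominator: c - v_s = 343 - 11.9 = 331.1
f_o = 3393.7 * 365.2 / 331.1 = 3743.22

3743.22 Hz


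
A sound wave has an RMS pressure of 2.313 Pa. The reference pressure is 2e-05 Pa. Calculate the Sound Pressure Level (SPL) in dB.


Given values:
  p = 2.313 Pa
  p_ref = 2e-05 Pa
Formula: SPL = 20 * log10(p / p_ref)
Compute ratio: p / p_ref = 2.313 / 2e-05 = 115650
Compute log10: log10(115650) = 5.063146
Multiply: SPL = 20 * 5.063146 = 101.26

101.26 dB
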